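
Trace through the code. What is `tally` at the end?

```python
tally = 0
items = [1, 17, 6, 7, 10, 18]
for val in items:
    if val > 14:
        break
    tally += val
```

Let's trace through this code step by step.

Initialize: tally = 0
Initialize: items = [1, 17, 6, 7, 10, 18]
Entering loop: for val in items:

After execution: tally = 1
1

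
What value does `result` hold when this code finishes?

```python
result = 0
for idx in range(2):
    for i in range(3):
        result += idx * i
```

Let's trace through this code step by step.

Initialize: result = 0
Entering loop: for idx in range(2):

After execution: result = 3
3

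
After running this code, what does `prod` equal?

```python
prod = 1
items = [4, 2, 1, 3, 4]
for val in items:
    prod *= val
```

Let's trace through this code step by step.

Initialize: prod = 1
Initialize: items = [4, 2, 1, 3, 4]
Entering loop: for val in items:

After execution: prod = 96
96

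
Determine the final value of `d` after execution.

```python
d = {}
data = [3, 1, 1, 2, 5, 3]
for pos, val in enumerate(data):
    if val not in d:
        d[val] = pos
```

Let's trace through this code step by step.

Initialize: d = {}
Initialize: data = [3, 1, 1, 2, 5, 3]
Entering loop: for pos, val in enumerate(data):

After execution: d = {3: 0, 1: 1, 2: 3, 5: 4}
{3: 0, 1: 1, 2: 3, 5: 4}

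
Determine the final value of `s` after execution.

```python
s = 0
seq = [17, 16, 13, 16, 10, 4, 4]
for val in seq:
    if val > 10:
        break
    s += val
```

Let's trace through this code step by step.

Initialize: s = 0
Initialize: seq = [17, 16, 13, 16, 10, 4, 4]
Entering loop: for val in seq:

After execution: s = 0
0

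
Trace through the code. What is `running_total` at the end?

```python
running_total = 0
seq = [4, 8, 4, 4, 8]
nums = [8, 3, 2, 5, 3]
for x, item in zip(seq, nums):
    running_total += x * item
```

Let's trace through this code step by step.

Initialize: running_total = 0
Initialize: seq = [4, 8, 4, 4, 8]
Initialize: nums = [8, 3, 2, 5, 3]
Entering loop: for x, item in zip(seq, nums):

After execution: running_total = 108
108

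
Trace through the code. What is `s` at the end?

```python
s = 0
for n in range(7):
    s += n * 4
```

Let's trace through this code step by step.

Initialize: s = 0
Entering loop: for n in range(7):

After execution: s = 84
84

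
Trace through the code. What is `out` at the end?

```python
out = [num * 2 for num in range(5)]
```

Let's trace through this code step by step.

Initialize: out = [num * 2 for num in range(5)]

After execution: out = [0, 2, 4, 6, 8]
[0, 2, 4, 6, 8]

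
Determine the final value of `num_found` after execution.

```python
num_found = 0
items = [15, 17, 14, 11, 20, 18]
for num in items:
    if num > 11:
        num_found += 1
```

Let's trace through this code step by step.

Initialize: num_found = 0
Initialize: items = [15, 17, 14, 11, 20, 18]
Entering loop: for num in items:

After execution: num_found = 5
5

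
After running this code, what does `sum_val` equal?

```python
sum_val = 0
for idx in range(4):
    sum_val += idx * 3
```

Let's trace through this code step by step.

Initialize: sum_val = 0
Entering loop: for idx in range(4):

After execution: sum_val = 18
18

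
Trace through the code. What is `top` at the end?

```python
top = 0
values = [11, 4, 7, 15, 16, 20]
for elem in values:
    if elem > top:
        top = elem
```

Let's trace through this code step by step.

Initialize: top = 0
Initialize: values = [11, 4, 7, 15, 16, 20]
Entering loop: for elem in values:

After execution: top = 20
20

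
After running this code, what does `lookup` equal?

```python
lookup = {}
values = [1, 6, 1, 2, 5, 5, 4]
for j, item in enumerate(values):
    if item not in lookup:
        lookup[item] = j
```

Let's trace through this code step by step.

Initialize: lookup = {}
Initialize: values = [1, 6, 1, 2, 5, 5, 4]
Entering loop: for j, item in enumerate(values):

After execution: lookup = {1: 0, 6: 1, 2: 3, 5: 4, 4: 6}
{1: 0, 6: 1, 2: 3, 5: 4, 4: 6}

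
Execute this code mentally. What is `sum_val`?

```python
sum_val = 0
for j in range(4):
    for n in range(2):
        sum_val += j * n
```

Let's trace through this code step by step.

Initialize: sum_val = 0
Entering loop: for j in range(4):

After execution: sum_val = 6
6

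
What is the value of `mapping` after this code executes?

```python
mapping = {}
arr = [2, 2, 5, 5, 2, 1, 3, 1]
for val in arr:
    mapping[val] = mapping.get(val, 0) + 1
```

Let's trace through this code step by step.

Initialize: mapping = {}
Initialize: arr = [2, 2, 5, 5, 2, 1, 3, 1]
Entering loop: for val in arr:

After execution: mapping = {2: 3, 5: 2, 1: 2, 3: 1}
{2: 3, 5: 2, 1: 2, 3: 1}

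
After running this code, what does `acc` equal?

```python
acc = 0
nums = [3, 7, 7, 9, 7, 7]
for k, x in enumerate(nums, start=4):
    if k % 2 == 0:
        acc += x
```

Let's trace through this code step by step.

Initialize: acc = 0
Initialize: nums = [3, 7, 7, 9, 7, 7]
Entering loop: for k, x in enumerate(nums, start=4):

After execution: acc = 17
17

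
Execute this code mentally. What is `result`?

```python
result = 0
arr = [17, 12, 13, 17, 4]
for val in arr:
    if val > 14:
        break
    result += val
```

Let's trace through this code step by step.

Initialize: result = 0
Initialize: arr = [17, 12, 13, 17, 4]
Entering loop: for val in arr:

After execution: result = 0
0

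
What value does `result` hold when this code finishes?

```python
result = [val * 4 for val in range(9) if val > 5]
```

Let's trace through this code step by step.

Initialize: result = [val * 4 for val in range(9) if val > 5]

After execution: result = [24, 28, 32]
[24, 28, 32]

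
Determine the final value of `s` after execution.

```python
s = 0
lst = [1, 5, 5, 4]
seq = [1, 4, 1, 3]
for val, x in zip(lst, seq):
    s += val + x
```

Let's trace through this code step by step.

Initialize: s = 0
Initialize: lst = [1, 5, 5, 4]
Initialize: seq = [1, 4, 1, 3]
Entering loop: for val, x in zip(lst, seq):

After execution: s = 24
24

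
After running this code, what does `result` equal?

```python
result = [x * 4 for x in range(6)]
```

Let's trace through this code step by step.

Initialize: result = [x * 4 for x in range(6)]

After execution: result = [0, 4, 8, 12, 16, 20]
[0, 4, 8, 12, 16, 20]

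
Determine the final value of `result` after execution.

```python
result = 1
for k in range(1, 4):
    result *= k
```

Let's trace through this code step by step.

Initialize: result = 1
Entering loop: for k in range(1, 4):

After execution: result = 6
6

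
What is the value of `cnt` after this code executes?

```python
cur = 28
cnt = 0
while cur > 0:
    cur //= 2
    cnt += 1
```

Let's trace through this code step by step.

Initialize: cur = 28
Initialize: cnt = 0
Entering loop: while cur > 0:

After execution: cnt = 5
5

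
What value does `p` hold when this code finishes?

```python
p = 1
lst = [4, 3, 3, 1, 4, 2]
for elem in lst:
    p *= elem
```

Let's trace through this code step by step.

Initialize: p = 1
Initialize: lst = [4, 3, 3, 1, 4, 2]
Entering loop: for elem in lst:

After execution: p = 288
288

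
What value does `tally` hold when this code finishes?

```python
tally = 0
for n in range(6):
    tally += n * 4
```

Let's trace through this code step by step.

Initialize: tally = 0
Entering loop: for n in range(6):

After execution: tally = 60
60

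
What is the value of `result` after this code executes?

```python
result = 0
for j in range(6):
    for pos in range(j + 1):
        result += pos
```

Let's trace through this code step by step.

Initialize: result = 0
Entering loop: for j in range(6):

After execution: result = 35
35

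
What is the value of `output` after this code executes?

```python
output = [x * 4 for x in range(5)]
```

Let's trace through this code step by step.

Initialize: output = [x * 4 for x in range(5)]

After execution: output = [0, 4, 8, 12, 16]
[0, 4, 8, 12, 16]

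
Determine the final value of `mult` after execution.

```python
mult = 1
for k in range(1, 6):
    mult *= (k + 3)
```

Let's trace through this code step by step.

Initialize: mult = 1
Entering loop: for k in range(1, 6):

After execution: mult = 6720
6720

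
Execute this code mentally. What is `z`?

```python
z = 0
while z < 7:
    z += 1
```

Let's trace through this code step by step.

Initialize: z = 0
Entering loop: while z < 7:

After execution: z = 7
7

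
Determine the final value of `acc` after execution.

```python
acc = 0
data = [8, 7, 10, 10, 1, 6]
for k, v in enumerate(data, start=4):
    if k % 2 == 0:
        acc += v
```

Let's trace through this code step by step.

Initialize: acc = 0
Initialize: data = [8, 7, 10, 10, 1, 6]
Entering loop: for k, v in enumerate(data, start=4):

After execution: acc = 19
19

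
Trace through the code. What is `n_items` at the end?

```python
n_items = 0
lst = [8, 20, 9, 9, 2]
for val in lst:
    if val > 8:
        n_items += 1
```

Let's trace through this code step by step.

Initialize: n_items = 0
Initialize: lst = [8, 20, 9, 9, 2]
Entering loop: for val in lst:

After execution: n_items = 3
3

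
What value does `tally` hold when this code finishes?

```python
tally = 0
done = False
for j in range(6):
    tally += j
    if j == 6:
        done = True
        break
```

Let's trace through this code step by step.

Initialize: tally = 0
Initialize: done = False
Entering loop: for j in range(6):

After execution: tally = 15
15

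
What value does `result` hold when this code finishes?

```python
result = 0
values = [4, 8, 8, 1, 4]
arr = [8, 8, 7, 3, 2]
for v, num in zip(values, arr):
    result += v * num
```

Let's trace through this code step by step.

Initialize: result = 0
Initialize: values = [4, 8, 8, 1, 4]
Initialize: arr = [8, 8, 7, 3, 2]
Entering loop: for v, num in zip(values, arr):

After execution: result = 163
163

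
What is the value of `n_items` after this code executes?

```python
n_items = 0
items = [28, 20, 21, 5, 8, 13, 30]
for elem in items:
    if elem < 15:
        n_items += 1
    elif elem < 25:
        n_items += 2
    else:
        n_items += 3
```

Let's trace through this code step by step.

Initialize: n_items = 0
Initialize: items = [28, 20, 21, 5, 8, 13, 30]
Entering loop: for elem in items:

After execution: n_items = 13
13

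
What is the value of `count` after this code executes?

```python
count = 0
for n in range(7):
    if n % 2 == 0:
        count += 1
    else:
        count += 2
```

Let's trace through this code step by step.

Initialize: count = 0
Entering loop: for n in range(7):

After execution: count = 10
10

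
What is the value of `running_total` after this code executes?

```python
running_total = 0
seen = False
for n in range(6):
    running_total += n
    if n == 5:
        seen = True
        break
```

Let's trace through this code step by step.

Initialize: running_total = 0
Initialize: seen = False
Entering loop: for n in range(6):

After execution: running_total = 15
15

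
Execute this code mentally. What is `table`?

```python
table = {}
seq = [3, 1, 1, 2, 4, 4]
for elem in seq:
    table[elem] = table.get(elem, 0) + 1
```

Let's trace through this code step by step.

Initialize: table = {}
Initialize: seq = [3, 1, 1, 2, 4, 4]
Entering loop: for elem in seq:

After execution: table = {3: 1, 1: 2, 2: 1, 4: 2}
{3: 1, 1: 2, 2: 1, 4: 2}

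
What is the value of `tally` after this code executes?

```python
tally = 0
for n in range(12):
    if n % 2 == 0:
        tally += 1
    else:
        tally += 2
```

Let's trace through this code step by step.

Initialize: tally = 0
Entering loop: for n in range(12):

After execution: tally = 18
18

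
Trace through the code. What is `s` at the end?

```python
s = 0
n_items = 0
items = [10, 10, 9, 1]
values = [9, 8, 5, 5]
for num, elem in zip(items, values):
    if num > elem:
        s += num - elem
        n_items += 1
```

Let's trace through this code step by step.

Initialize: s = 0
Initialize: n_items = 0
Initialize: items = [10, 10, 9, 1]
Initialize: values = [9, 8, 5, 5]
Entering loop: for num, elem in zip(items, values):

After execution: s = 7
7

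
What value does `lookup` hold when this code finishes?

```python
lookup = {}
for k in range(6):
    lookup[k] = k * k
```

Let's trace through this code step by step.

Initialize: lookup = {}
Entering loop: for k in range(6):

After execution: lookup = {0: 0, 1: 1, 2: 4, 3: 9, 4: 16, 5: 25}
{0: 0, 1: 1, 2: 4, 3: 9, 4: 16, 5: 25}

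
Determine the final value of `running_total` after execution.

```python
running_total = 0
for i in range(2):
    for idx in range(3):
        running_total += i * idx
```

Let's trace through this code step by step.

Initialize: running_total = 0
Entering loop: for i in range(2):

After execution: running_total = 3
3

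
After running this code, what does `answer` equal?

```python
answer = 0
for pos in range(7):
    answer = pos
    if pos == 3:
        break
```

Let's trace through this code step by step.

Initialize: answer = 0
Entering loop: for pos in range(7):

After execution: answer = 3
3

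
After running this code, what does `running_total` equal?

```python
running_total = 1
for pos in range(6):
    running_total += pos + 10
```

Let's trace through this code step by step.

Initialize: running_total = 1
Entering loop: for pos in range(6):

After execution: running_total = 76
76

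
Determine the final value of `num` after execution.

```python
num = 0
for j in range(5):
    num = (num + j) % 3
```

Let's trace through this code step by step.

Initialize: num = 0
Entering loop: for j in range(5):

After execution: num = 1
1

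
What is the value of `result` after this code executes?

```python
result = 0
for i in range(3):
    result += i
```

Let's trace through this code step by step.

Initialize: result = 0
Entering loop: for i in range(3):

After execution: result = 3
3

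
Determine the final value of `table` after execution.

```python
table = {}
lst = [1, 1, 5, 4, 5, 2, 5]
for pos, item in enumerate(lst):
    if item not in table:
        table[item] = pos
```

Let's trace through this code step by step.

Initialize: table = {}
Initialize: lst = [1, 1, 5, 4, 5, 2, 5]
Entering loop: for pos, item in enumerate(lst):

After execution: table = {1: 0, 5: 2, 4: 3, 2: 5}
{1: 0, 5: 2, 4: 3, 2: 5}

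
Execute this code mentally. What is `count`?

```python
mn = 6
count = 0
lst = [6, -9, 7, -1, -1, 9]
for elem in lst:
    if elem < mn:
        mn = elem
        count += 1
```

Let's trace through this code step by step.

Initialize: mn = 6
Initialize: count = 0
Initialize: lst = [6, -9, 7, -1, -1, 9]
Entering loop: for elem in lst:

After execution: count = 1
1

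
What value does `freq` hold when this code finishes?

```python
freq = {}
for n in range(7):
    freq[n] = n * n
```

Let's trace through this code step by step.

Initialize: freq = {}
Entering loop: for n in range(7):

After execution: freq = {0: 0, 1: 1, 2: 4, 3: 9, 4: 16, 5: 25, 6: 36}
{0: 0, 1: 1, 2: 4, 3: 9, 4: 16, 5: 25, 6: 36}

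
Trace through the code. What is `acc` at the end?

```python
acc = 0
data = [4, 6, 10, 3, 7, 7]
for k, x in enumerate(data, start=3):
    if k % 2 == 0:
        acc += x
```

Let's trace through this code step by step.

Initialize: acc = 0
Initialize: data = [4, 6, 10, 3, 7, 7]
Entering loop: for k, x in enumerate(data, start=3):

After execution: acc = 16
16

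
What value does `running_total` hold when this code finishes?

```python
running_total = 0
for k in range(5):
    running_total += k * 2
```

Let's trace through this code step by step.

Initialize: running_total = 0
Entering loop: for k in range(5):

After execution: running_total = 20
20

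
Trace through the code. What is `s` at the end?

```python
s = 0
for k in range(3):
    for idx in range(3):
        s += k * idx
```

Let's trace through this code step by step.

Initialize: s = 0
Entering loop: for k in range(3):

After execution: s = 9
9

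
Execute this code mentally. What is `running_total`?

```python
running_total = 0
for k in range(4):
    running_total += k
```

Let's trace through this code step by step.

Initialize: running_total = 0
Entering loop: for k in range(4):

After execution: running_total = 6
6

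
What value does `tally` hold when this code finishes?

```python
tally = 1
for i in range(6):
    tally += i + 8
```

Let's trace through this code step by step.

Initialize: tally = 1
Entering loop: for i in range(6):

After execution: tally = 64
64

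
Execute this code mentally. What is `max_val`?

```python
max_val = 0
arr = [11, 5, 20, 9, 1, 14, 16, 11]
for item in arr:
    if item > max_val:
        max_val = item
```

Let's trace through this code step by step.

Initialize: max_val = 0
Initialize: arr = [11, 5, 20, 9, 1, 14, 16, 11]
Entering loop: for item in arr:

After execution: max_val = 20
20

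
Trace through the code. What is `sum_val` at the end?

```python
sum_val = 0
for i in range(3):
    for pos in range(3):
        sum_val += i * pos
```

Let's trace through this code step by step.

Initialize: sum_val = 0
Entering loop: for i in range(3):

After execution: sum_val = 9
9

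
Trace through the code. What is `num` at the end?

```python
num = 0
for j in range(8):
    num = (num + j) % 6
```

Let's trace through this code step by step.

Initialize: num = 0
Entering loop: for j in range(8):

After execution: num = 4
4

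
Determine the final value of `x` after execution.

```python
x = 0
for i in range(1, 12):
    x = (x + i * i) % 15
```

Let's trace through this code step by step.

Initialize: x = 0
Entering loop: for i in range(1, 12):

After execution: x = 11
11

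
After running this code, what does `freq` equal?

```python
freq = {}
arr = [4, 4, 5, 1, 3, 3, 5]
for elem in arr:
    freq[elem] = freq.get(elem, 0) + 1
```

Let's trace through this code step by step.

Initialize: freq = {}
Initialize: arr = [4, 4, 5, 1, 3, 3, 5]
Entering loop: for elem in arr:

After execution: freq = {4: 2, 5: 2, 1: 1, 3: 2}
{4: 2, 5: 2, 1: 1, 3: 2}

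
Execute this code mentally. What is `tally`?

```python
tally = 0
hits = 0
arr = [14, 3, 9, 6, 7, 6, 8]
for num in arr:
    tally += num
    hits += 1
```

Let's trace through this code step by step.

Initialize: tally = 0
Initialize: hits = 0
Initialize: arr = [14, 3, 9, 6, 7, 6, 8]
Entering loop: for num in arr:

After execution: tally = 53
53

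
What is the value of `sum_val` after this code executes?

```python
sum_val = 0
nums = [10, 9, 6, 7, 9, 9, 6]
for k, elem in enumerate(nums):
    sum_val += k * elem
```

Let's trace through this code step by step.

Initialize: sum_val = 0
Initialize: nums = [10, 9, 6, 7, 9, 9, 6]
Entering loop: for k, elem in enumerate(nums):

After execution: sum_val = 159
159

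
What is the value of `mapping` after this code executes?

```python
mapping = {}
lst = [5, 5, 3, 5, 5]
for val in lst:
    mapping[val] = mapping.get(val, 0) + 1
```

Let's trace through this code step by step.

Initialize: mapping = {}
Initialize: lst = [5, 5, 3, 5, 5]
Entering loop: for val in lst:

After execution: mapping = {5: 4, 3: 1}
{5: 4, 3: 1}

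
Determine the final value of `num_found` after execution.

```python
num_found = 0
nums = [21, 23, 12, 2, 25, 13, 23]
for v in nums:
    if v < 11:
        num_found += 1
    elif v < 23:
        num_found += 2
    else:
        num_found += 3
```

Let's trace through this code step by step.

Initialize: num_found = 0
Initialize: nums = [21, 23, 12, 2, 25, 13, 23]
Entering loop: for v in nums:

After execution: num_found = 16
16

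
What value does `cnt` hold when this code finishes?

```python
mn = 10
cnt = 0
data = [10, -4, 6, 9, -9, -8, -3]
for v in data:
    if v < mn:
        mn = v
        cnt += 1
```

Let's trace through this code step by step.

Initialize: mn = 10
Initialize: cnt = 0
Initialize: data = [10, -4, 6, 9, -9, -8, -3]
Entering loop: for v in data:

After execution: cnt = 2
2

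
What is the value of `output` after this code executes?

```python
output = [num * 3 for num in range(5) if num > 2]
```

Let's trace through this code step by step.

Initialize: output = [num * 3 for num in range(5) if num > 2]

After execution: output = [9, 12]
[9, 12]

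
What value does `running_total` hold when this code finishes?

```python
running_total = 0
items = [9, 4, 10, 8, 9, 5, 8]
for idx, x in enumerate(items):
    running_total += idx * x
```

Let's trace through this code step by step.

Initialize: running_total = 0
Initialize: items = [9, 4, 10, 8, 9, 5, 8]
Entering loop: for idx, x in enumerate(items):

After execution: running_total = 157
157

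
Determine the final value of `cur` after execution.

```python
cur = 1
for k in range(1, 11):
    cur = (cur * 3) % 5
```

Let's trace through this code step by step.

Initialize: cur = 1
Entering loop: for k in range(1, 11):

After execution: cur = 4
4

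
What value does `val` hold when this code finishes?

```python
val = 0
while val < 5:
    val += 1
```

Let's trace through this code step by step.

Initialize: val = 0
Entering loop: while val < 5:

After execution: val = 5
5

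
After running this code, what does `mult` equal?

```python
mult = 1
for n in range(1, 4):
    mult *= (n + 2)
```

Let's trace through this code step by step.

Initialize: mult = 1
Entering loop: for n in range(1, 4):

After execution: mult = 60
60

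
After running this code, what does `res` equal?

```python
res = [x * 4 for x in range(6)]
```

Let's trace through this code step by step.

Initialize: res = [x * 4 for x in range(6)]

After execution: res = [0, 4, 8, 12, 16, 20]
[0, 4, 8, 12, 16, 20]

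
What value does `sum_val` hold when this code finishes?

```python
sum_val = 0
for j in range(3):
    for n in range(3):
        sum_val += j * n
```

Let's trace through this code step by step.

Initialize: sum_val = 0
Entering loop: for j in range(3):

After execution: sum_val = 9
9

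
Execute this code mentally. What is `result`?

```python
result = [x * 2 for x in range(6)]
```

Let's trace through this code step by step.

Initialize: result = [x * 2 for x in range(6)]

After execution: result = [0, 2, 4, 6, 8, 10]
[0, 2, 4, 6, 8, 10]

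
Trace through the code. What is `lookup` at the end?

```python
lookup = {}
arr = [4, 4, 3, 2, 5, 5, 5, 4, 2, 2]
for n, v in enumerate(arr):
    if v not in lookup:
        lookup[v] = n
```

Let's trace through this code step by step.

Initialize: lookup = {}
Initialize: arr = [4, 4, 3, 2, 5, 5, 5, 4, 2, 2]
Entering loop: for n, v in enumerate(arr):

After execution: lookup = {4: 0, 3: 2, 2: 3, 5: 4}
{4: 0, 3: 2, 2: 3, 5: 4}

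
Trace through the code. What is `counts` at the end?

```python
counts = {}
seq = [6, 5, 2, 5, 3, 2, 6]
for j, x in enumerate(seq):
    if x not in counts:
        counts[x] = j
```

Let's trace through this code step by step.

Initialize: counts = {}
Initialize: seq = [6, 5, 2, 5, 3, 2, 6]
Entering loop: for j, x in enumerate(seq):

After execution: counts = {6: 0, 5: 1, 2: 2, 3: 4}
{6: 0, 5: 1, 2: 2, 3: 4}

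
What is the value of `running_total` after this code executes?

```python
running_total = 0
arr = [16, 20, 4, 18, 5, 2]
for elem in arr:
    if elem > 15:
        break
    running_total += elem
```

Let's trace through this code step by step.

Initialize: running_total = 0
Initialize: arr = [16, 20, 4, 18, 5, 2]
Entering loop: for elem in arr:

After execution: running_total = 0
0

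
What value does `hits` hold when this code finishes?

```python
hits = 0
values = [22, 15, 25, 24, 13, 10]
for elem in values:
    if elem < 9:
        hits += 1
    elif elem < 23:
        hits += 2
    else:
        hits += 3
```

Let's trace through this code step by step.

Initialize: hits = 0
Initialize: values = [22, 15, 25, 24, 13, 10]
Entering loop: for elem in values:

After execution: hits = 14
14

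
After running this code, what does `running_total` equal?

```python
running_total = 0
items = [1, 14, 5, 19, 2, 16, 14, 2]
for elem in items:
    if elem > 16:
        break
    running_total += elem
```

Let's trace through this code step by step.

Initialize: running_total = 0
Initialize: items = [1, 14, 5, 19, 2, 16, 14, 2]
Entering loop: for elem in items:

After execution: running_total = 20
20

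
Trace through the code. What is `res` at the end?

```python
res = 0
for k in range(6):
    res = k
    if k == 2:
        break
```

Let's trace through this code step by step.

Initialize: res = 0
Entering loop: for k in range(6):

After execution: res = 2
2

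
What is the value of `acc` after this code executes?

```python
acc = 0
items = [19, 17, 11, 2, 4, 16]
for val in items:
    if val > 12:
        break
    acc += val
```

Let's trace through this code step by step.

Initialize: acc = 0
Initialize: items = [19, 17, 11, 2, 4, 16]
Entering loop: for val in items:

After execution: acc = 0
0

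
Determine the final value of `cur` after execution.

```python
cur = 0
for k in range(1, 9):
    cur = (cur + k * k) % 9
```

Let's trace through this code step by step.

Initialize: cur = 0
Entering loop: for k in range(1, 9):

After execution: cur = 6
6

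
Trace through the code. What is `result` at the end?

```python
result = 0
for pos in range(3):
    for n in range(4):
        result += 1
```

Let's trace through this code step by step.

Initialize: result = 0
Entering loop: for pos in range(3):

After execution: result = 12
12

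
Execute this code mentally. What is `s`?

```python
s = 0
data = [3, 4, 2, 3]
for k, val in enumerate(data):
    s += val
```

Let's trace through this code step by step.

Initialize: s = 0
Initialize: data = [3, 4, 2, 3]
Entering loop: for k, val in enumerate(data):

After execution: s = 12
12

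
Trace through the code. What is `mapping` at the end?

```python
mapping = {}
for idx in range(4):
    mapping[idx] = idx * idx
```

Let's trace through this code step by step.

Initialize: mapping = {}
Entering loop: for idx in range(4):

After execution: mapping = {0: 0, 1: 1, 2: 4, 3: 9}
{0: 0, 1: 1, 2: 4, 3: 9}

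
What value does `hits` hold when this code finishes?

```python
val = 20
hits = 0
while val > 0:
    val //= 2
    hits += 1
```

Let's trace through this code step by step.

Initialize: val = 20
Initialize: hits = 0
Entering loop: while val > 0:

After execution: hits = 5
5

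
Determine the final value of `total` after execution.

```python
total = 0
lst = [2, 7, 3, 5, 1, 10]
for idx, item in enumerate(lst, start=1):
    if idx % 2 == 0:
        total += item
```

Let's trace through this code step by step.

Initialize: total = 0
Initialize: lst = [2, 7, 3, 5, 1, 10]
Entering loop: for idx, item in enumerate(lst, start=1):

After execution: total = 22
22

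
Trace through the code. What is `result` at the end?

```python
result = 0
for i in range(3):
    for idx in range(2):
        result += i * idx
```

Let's trace through this code step by step.

Initialize: result = 0
Entering loop: for i in range(3):

After execution: result = 3
3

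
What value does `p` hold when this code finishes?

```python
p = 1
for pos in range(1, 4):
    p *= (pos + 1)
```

Let's trace through this code step by step.

Initialize: p = 1
Entering loop: for pos in range(1, 4):

After execution: p = 24
24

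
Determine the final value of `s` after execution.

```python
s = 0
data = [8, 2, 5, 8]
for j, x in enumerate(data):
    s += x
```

Let's trace through this code step by step.

Initialize: s = 0
Initialize: data = [8, 2, 5, 8]
Entering loop: for j, x in enumerate(data):

After execution: s = 23
23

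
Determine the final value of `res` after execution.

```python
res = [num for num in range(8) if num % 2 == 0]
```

Let's trace through this code step by step.

Initialize: res = [num for num in range(8) if num % 2 == 0]

After execution: res = [0, 2, 4, 6]
[0, 2, 4, 6]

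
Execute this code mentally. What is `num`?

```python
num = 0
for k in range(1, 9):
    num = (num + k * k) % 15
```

Let's trace through this code step by step.

Initialize: num = 0
Entering loop: for k in range(1, 9):

After execution: num = 9
9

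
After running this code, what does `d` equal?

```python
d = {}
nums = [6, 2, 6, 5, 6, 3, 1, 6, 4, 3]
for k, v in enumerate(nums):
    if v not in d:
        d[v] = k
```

Let's trace through this code step by step.

Initialize: d = {}
Initialize: nums = [6, 2, 6, 5, 6, 3, 1, 6, 4, 3]
Entering loop: for k, v in enumerate(nums):

After execution: d = {6: 0, 2: 1, 5: 3, 3: 5, 1: 6, 4: 8}
{6: 0, 2: 1, 5: 3, 3: 5, 1: 6, 4: 8}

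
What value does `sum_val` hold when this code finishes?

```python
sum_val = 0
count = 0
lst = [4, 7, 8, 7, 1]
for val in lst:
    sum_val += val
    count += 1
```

Let's trace through this code step by step.

Initialize: sum_val = 0
Initialize: count = 0
Initialize: lst = [4, 7, 8, 7, 1]
Entering loop: for val in lst:

After execution: sum_val = 27
27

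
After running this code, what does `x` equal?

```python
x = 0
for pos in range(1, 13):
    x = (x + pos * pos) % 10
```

Let's trace through this code step by step.

Initialize: x = 0
Entering loop: for pos in range(1, 13):

After execution: x = 0
0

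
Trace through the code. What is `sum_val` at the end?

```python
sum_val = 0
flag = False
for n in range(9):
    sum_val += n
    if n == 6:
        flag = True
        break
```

Let's trace through this code step by step.

Initialize: sum_val = 0
Initialize: flag = False
Entering loop: for n in range(9):

After execution: sum_val = 21
21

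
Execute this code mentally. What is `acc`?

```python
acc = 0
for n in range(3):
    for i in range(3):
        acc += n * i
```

Let's trace through this code step by step.

Initialize: acc = 0
Entering loop: for n in range(3):

After execution: acc = 9
9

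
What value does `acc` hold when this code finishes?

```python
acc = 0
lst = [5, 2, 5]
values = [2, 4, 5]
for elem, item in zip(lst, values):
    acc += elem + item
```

Let's trace through this code step by step.

Initialize: acc = 0
Initialize: lst = [5, 2, 5]
Initialize: values = [2, 4, 5]
Entering loop: for elem, item in zip(lst, values):

After execution: acc = 23
23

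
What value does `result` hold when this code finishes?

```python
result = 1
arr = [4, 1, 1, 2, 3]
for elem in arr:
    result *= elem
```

Let's trace through this code step by step.

Initialize: result = 1
Initialize: arr = [4, 1, 1, 2, 3]
Entering loop: for elem in arr:

After execution: result = 24
24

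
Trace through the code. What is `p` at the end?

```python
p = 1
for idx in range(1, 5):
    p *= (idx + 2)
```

Let's trace through this code step by step.

Initialize: p = 1
Entering loop: for idx in range(1, 5):

After execution: p = 360
360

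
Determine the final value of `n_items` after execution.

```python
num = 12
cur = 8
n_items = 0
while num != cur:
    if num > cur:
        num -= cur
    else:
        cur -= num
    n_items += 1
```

Let's trace through this code step by step.

Initialize: num = 12
Initialize: cur = 8
Initialize: n_items = 0
Entering loop: while num != cur:

After execution: n_items = 2
2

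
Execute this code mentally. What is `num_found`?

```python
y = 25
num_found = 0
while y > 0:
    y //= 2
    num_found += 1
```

Let's trace through this code step by step.

Initialize: y = 25
Initialize: num_found = 0
Entering loop: while y > 0:

After execution: num_found = 5
5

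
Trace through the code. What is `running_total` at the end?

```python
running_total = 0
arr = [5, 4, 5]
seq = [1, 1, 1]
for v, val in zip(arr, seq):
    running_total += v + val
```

Let's trace through this code step by step.

Initialize: running_total = 0
Initialize: arr = [5, 4, 5]
Initialize: seq = [1, 1, 1]
Entering loop: for v, val in zip(arr, seq):

After execution: running_total = 17
17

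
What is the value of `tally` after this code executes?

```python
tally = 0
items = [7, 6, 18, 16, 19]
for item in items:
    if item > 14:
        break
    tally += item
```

Let's trace through this code step by step.

Initialize: tally = 0
Initialize: items = [7, 6, 18, 16, 19]
Entering loop: for item in items:

After execution: tally = 13
13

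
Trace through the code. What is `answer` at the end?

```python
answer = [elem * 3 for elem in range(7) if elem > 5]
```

Let's trace through this code step by step.

Initialize: answer = [elem * 3 for elem in range(7) if elem > 5]

After execution: answer = [18]
[18]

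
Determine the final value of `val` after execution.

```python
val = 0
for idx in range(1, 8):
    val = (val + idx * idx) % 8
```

Let's trace through this code step by step.

Initialize: val = 0
Entering loop: for idx in range(1, 8):

After execution: val = 4
4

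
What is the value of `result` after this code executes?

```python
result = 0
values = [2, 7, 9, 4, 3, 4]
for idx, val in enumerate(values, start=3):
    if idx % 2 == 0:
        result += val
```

Let's trace through this code step by step.

Initialize: result = 0
Initialize: values = [2, 7, 9, 4, 3, 4]
Entering loop: for idx, val in enumerate(values, start=3):

After execution: result = 15
15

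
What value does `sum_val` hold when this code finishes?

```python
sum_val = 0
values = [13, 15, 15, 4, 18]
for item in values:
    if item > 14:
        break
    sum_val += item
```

Let's trace through this code step by step.

Initialize: sum_val = 0
Initialize: values = [13, 15, 15, 4, 18]
Entering loop: for item in values:

After execution: sum_val = 13
13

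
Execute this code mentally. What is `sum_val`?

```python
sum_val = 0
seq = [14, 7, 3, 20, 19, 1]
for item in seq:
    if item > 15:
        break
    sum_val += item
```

Let's trace through this code step by step.

Initialize: sum_val = 0
Initialize: seq = [14, 7, 3, 20, 19, 1]
Entering loop: for item in seq:

After execution: sum_val = 24
24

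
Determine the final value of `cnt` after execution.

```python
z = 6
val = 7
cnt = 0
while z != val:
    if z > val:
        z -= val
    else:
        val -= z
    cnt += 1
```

Let's trace through this code step by step.

Initialize: z = 6
Initialize: val = 7
Initialize: cnt = 0
Entering loop: while z != val:

After execution: cnt = 6
6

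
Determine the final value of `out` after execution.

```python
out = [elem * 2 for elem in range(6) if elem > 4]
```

Let's trace through this code step by step.

Initialize: out = [elem * 2 for elem in range(6) if elem > 4]

After execution: out = [10]
[10]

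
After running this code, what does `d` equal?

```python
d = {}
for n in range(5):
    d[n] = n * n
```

Let's trace through this code step by step.

Initialize: d = {}
Entering loop: for n in range(5):

After execution: d = {0: 0, 1: 1, 2: 4, 3: 9, 4: 16}
{0: 0, 1: 1, 2: 4, 3: 9, 4: 16}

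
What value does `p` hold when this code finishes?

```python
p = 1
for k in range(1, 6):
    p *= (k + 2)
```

Let's trace through this code step by step.

Initialize: p = 1
Entering loop: for k in range(1, 6):

After execution: p = 2520
2520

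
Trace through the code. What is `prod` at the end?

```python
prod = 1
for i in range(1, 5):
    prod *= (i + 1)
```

Let's trace through this code step by step.

Initialize: prod = 1
Entering loop: for i in range(1, 5):

After execution: prod = 120
120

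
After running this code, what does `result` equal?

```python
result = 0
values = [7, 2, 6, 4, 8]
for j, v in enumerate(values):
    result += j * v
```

Let's trace through this code step by step.

Initialize: result = 0
Initialize: values = [7, 2, 6, 4, 8]
Entering loop: for j, v in enumerate(values):

After execution: result = 58
58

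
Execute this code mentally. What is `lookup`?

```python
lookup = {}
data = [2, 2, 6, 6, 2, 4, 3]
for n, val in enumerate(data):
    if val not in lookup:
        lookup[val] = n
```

Let's trace through this code step by step.

Initialize: lookup = {}
Initialize: data = [2, 2, 6, 6, 2, 4, 3]
Entering loop: for n, val in enumerate(data):

After execution: lookup = {2: 0, 6: 2, 4: 5, 3: 6}
{2: 0, 6: 2, 4: 5, 3: 6}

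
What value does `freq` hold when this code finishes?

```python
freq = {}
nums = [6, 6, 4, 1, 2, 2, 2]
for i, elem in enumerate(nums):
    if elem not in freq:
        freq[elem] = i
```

Let's trace through this code step by step.

Initialize: freq = {}
Initialize: nums = [6, 6, 4, 1, 2, 2, 2]
Entering loop: for i, elem in enumerate(nums):

After execution: freq = {6: 0, 4: 2, 1: 3, 2: 4}
{6: 0, 4: 2, 1: 3, 2: 4}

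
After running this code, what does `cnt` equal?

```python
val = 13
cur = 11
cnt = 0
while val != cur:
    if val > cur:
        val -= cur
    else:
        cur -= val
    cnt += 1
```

Let's trace through this code step by step.

Initialize: val = 13
Initialize: cur = 11
Initialize: cnt = 0
Entering loop: while val != cur:

After execution: cnt = 7
7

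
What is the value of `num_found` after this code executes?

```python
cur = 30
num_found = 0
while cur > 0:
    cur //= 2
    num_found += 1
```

Let's trace through this code step by step.

Initialize: cur = 30
Initialize: num_found = 0
Entering loop: while cur > 0:

After execution: num_found = 5
5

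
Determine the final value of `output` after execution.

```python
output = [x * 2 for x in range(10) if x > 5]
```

Let's trace through this code step by step.

Initialize: output = [x * 2 for x in range(10) if x > 5]

After execution: output = [12, 14, 16, 18]
[12, 14, 16, 18]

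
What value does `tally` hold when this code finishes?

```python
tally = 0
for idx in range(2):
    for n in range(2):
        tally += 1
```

Let's trace through this code step by step.

Initialize: tally = 0
Entering loop: for idx in range(2):

After execution: tally = 4
4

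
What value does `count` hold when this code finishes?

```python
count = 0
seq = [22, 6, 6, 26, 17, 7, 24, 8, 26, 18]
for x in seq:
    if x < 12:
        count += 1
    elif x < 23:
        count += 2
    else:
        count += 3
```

Let's trace through this code step by step.

Initialize: count = 0
Initialize: seq = [22, 6, 6, 26, 17, 7, 24, 8, 26, 18]
Entering loop: for x in seq:

After execution: count = 19
19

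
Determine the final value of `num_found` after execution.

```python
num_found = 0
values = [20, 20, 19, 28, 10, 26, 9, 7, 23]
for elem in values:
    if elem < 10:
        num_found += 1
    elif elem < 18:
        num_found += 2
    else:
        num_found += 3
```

Let's trace through this code step by step.

Initialize: num_found = 0
Initialize: values = [20, 20, 19, 28, 10, 26, 9, 7, 23]
Entering loop: for elem in values:

After execution: num_found = 22
22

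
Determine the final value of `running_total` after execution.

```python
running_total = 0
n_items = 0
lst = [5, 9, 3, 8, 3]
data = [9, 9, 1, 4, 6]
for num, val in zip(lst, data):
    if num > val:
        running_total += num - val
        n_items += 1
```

Let's trace through this code step by step.

Initialize: running_total = 0
Initialize: n_items = 0
Initialize: lst = [5, 9, 3, 8, 3]
Initialize: data = [9, 9, 1, 4, 6]
Entering loop: for num, val in zip(lst, data):

After execution: running_total = 6
6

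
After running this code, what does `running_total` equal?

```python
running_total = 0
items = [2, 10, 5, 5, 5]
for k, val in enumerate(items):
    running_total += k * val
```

Let's trace through this code step by step.

Initialize: running_total = 0
Initialize: items = [2, 10, 5, 5, 5]
Entering loop: for k, val in enumerate(items):

After execution: running_total = 55
55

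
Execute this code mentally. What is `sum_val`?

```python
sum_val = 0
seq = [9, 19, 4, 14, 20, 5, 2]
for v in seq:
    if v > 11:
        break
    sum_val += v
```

Let's trace through this code step by step.

Initialize: sum_val = 0
Initialize: seq = [9, 19, 4, 14, 20, 5, 2]
Entering loop: for v in seq:

After execution: sum_val = 9
9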